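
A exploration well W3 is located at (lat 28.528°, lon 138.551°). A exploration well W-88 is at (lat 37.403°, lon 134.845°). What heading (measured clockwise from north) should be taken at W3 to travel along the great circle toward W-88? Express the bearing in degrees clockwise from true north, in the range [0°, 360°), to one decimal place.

341.7°

Δλ = -3.7060°
y = sin Δλ · cos φ₂ = -0.051346
x = cos φ₁ sin φ₂ − sin φ₁ cos φ₂ cos Δλ = 0.155073
θ = atan2(y, x) = -18.3203° → 341.6797° (mod 360°)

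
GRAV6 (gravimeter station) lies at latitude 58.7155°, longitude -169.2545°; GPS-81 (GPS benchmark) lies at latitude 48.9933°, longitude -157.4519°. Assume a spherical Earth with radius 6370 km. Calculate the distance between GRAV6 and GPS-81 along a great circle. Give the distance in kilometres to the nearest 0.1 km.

1325.3 km

Δφ = -9.7222°,  Δλ = 11.8026°
a = sin²(Δφ/2) + cos φ₁ cos φ₂ sin²(Δλ/2) = 0.010783
c = 2·arcsin(√a) = 0.208055 rad = 11.9207°
d = R·c = 6370 × 0.208055 = 1325.3 km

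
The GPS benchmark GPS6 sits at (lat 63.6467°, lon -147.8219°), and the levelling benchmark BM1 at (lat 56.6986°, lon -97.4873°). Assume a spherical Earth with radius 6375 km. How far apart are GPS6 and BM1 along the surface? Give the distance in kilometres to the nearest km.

2809 km

Δφ = -6.9481°,  Δλ = 50.3346°
a = sin²(Δφ/2) + cos φ₁ cos φ₂ sin²(Δλ/2) = 0.047749
c = 2·arcsin(√a) = 0.440585 rad = 25.2437°
d = R·c = 6375 × 0.440585 = 2808.7 km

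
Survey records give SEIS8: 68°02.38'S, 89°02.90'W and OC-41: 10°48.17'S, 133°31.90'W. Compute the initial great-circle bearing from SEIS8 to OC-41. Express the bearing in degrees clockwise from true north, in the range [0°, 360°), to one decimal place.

SEIS8: φ = -68.03967°, λ = -89.04833°
OC-41: φ = -10.80283°, λ = -133.53167°
Δλ = -44.4833°
y = sin Δλ · cos φ₂ = -0.688284
x = cos φ₁ sin φ₂ − sin φ₁ cos φ₂ cos Δλ = 0.579870
θ = atan2(y, x) = -49.8863° → 310.1137° (mod 360°)

310.1°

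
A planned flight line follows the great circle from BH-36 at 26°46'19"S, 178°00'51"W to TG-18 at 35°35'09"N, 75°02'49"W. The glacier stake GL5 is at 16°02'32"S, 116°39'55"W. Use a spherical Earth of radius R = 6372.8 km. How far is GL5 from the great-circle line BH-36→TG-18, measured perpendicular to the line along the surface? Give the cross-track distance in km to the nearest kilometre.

BH-36: φ = -26.77194°, λ = -178.01417°
TG-18: φ = +35.58583°, λ = -75.04694°
GL5: φ = -16.04222°, λ = -116.66528°
δ₁₃ = central angle BH-36→GL5 = 1.005240 rad  (haversine)
θ₁₃ = bearing BH-36→GL5 = 92.658°,  θ₁₂ = bearing BH-36→TG-18 = 61.108°
dₓₜ = R·arcsin(sin δ₁₃ · sin(θ₁₃ − θ₁₂)) = 6372.8·arcsin(0.84429·sin(31.550°)) = 2916.039 km
|dₓₜ| = 2916.039 km

2916 km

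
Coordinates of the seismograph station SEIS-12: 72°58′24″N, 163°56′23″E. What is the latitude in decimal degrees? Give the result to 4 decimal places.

72.9733°N

72° + 58′/60 + 24″/3600 = 72 + 0.96667 + 0.00667 = 72.9733°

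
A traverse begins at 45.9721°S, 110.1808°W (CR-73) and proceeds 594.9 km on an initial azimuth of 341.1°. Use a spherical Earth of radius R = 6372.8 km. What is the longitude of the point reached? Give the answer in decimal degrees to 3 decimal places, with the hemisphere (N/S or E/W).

112.470°W

δ = d/R = 594.9/6372.8 = 0.093350 rad
φ₂ = arcsin(sin φ₁ cos δ + cos φ₁ sin δ cos θ)
   = arcsin(-0.71900·0.99565 + 0.69501·0.09321·0.94609) = -40.88774°
λ₂ = λ₁ + atan2(sin θ sin δ cos φ₁, cos δ − sin φ₁ sin φ₂) = -112.46975°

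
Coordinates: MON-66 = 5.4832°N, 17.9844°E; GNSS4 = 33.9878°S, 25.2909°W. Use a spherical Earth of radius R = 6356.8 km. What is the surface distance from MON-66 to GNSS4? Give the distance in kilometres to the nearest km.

Δφ = -39.4710°,  Δλ = -43.2753°
a = sin²(Δφ/2) + cos φ₁ cos φ₂ sin²(Δλ/2) = 0.226248
c = 2·arcsin(√a) = 0.991418 rad = 56.8040°
d = R·c = 6356.8 × 0.991418 = 6302.2 km

6302 km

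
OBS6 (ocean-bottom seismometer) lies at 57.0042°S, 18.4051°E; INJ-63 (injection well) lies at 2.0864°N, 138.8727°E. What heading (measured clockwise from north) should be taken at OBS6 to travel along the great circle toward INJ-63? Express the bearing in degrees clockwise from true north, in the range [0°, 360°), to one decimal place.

115.2°

Δλ = 120.4676°
y = sin Δλ · cos φ₂ = 0.861345
x = cos φ₁ sin φ₂ − sin φ₁ cos φ₂ cos Δλ = -0.405161
θ = atan2(y, x) = 115.1914° → 115.1914° (mod 360°)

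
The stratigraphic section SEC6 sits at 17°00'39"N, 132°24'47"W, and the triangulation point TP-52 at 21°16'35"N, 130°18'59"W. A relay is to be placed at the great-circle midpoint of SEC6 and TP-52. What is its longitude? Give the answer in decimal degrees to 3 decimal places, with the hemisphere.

131.378°W

SEC6: φ = +17.01083°, λ = -132.41306°
TP-52: φ = +21.27639°, λ = -130.31639°
Bx = cos φ₂ cos Δλ = 0.931217,  By = cos φ₂ sin Δλ = 0.034092
φₘ = atan2(sin φ₁ + sin φ₂, √((cos φ₁ + Bx)² + By²)) = 19.14658°
λₘ = λ₁ + atan2(By, cos φ₁ + Bx) = -131.37828°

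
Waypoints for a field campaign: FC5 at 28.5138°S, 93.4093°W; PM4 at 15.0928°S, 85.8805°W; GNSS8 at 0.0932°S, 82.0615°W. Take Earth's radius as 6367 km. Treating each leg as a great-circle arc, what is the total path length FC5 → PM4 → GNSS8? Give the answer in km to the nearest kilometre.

FC5→PM4: c = 0.263912 rad, d = 1680.33 km
PM4→GNSS8: c = 0.269952 rad, d = 1718.79 km
Total = 1680.33 + 1718.79 = 3399.11 km

3399 km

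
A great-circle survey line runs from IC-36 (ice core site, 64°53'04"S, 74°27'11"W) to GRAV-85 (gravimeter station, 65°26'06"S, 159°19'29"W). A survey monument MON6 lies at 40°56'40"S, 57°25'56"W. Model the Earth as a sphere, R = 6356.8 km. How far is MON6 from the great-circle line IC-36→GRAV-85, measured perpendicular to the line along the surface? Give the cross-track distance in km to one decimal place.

IC-36: φ = -64.88444°, λ = -74.45306°
GRAV-85: φ = -65.43500°, λ = -159.32472°
MON6: φ = -40.94444°, λ = -57.43222°
δ₁₃ = central angle IC-36→MON6 = 0.451192 rad  (haversine)
θ₁₃ = bearing IC-36→MON6 = 30.469°,  θ₁₂ = bearing IC-36→GRAV-85 = 229.601°
dₓₜ = R·arcsin(sin δ₁₃ · sin(θ₁₃ − θ₁₂)) = 6356.8·arcsin(0.43604·sin(-199.132°)) = 911.558 km
|dₓₜ| = 911.558 km

911.6 km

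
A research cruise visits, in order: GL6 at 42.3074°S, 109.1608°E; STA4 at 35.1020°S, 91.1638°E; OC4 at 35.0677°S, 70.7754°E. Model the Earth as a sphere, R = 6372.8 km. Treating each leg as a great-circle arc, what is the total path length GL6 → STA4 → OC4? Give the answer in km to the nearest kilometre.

3603 km

GL6→STA4: c = 0.274725 rad, d = 1750.77 km
STA4→OC4: c = 0.290677 rad, d = 1852.43 km
Total = 1750.77 + 1852.43 = 3603.20 km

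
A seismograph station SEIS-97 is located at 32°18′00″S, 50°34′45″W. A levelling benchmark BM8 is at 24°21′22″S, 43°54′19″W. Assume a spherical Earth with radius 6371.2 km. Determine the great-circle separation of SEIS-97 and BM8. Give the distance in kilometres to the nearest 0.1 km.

1098.0 km

SEIS-97: φ = -32.30000°, λ = -50.57917°
BM8: φ = -24.35611°, λ = -43.90528°
Δφ = 7.9439°,  Δλ = 6.6739°
a = sin²(Δφ/2) + cos φ₁ cos φ₂ sin²(Δλ/2) = 0.007407
c = 2·arcsin(√a) = 0.172342 rad = 9.8744°
d = R·c = 6371.2 × 0.172342 = 1098.0 km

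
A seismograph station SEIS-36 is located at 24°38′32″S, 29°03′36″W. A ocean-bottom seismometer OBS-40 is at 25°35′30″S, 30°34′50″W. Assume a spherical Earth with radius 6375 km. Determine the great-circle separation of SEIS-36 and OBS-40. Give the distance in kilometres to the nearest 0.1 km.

SEIS-36: φ = -24.64222°, λ = -29.06000°
OBS-40: φ = -25.59167°, λ = -30.58056°
Δφ = -0.9494°,  Δλ = -1.5206°
a = sin²(Δφ/2) + cos φ₁ cos φ₂ sin²(Δλ/2) = 0.000213
c = 2·arcsin(√a) = 0.029189 rad = 1.6724°
d = R·c = 6375 × 0.029189 = 186.1 km

186.1 km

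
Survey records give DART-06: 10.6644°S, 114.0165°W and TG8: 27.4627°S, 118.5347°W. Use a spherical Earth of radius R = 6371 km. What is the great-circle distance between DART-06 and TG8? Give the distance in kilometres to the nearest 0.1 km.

1926.7 km

Δφ = -16.7983°,  Δλ = -4.5182°
a = sin²(Δφ/2) + cos φ₁ cos φ₂ sin²(Δλ/2) = 0.022691
c = 2·arcsin(√a) = 0.302421 rad = 17.3274°
d = R·c = 6371 × 0.302421 = 1926.7 km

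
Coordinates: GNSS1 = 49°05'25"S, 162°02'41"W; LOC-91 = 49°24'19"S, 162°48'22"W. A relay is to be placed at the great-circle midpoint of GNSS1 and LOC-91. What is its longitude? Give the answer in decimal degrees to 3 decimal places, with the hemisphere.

GNSS1: φ = -49.09028°, λ = -162.04472°
LOC-91: φ = -49.40528°, λ = -162.80611°
Bx = cos φ₂ cos Δλ = 0.650647,  By = cos φ₂ sin Δλ = -0.008647
φₘ = atan2(sin φ₁ + sin φ₂, √((cos φ₁ + Bx)² + By²)) = -49.24840°
λₘ = λ₁ + atan2(By, cos φ₁ + Bx) = -162.42420°

162.424°W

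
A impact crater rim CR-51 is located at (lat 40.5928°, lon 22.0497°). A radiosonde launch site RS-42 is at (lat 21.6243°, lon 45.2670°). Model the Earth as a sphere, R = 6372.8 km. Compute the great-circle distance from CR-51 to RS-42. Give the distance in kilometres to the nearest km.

Δφ = -18.9685°,  Δλ = 23.2173°
a = sin²(Δφ/2) + cos φ₁ cos φ₂ sin²(Δλ/2) = 0.055735
c = 2·arcsin(√a) = 0.476664 rad = 27.3109°
d = R·c = 6372.8 × 0.476664 = 3037.7 km

3038 km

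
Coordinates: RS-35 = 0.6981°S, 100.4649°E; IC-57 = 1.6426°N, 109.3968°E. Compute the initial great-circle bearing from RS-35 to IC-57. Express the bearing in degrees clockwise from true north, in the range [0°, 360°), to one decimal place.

75.3°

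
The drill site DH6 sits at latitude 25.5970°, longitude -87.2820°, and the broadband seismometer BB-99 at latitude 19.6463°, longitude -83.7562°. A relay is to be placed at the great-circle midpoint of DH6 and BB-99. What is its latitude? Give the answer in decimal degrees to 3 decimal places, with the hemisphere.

Bx = cos φ₂ cos Δλ = 0.940003,  By = cos φ₂ sin Δλ = 0.057918
φₘ = atan2(sin φ₁ + sin φ₂, √((cos φ₁ + Bx)² + By²)) = 22.63128°
λₘ = λ₁ + atan2(By, cos φ₁ + Bx) = -85.48091°

22.631°N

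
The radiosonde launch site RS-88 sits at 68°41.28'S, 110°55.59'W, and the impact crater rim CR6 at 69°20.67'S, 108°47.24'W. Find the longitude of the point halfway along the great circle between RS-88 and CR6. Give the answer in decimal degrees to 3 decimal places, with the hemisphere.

109.873°W

RS-88: φ = -68.68800°, λ = -110.92650°
CR6: φ = -69.34450°, λ = -108.78733°
Bx = cos φ₂ cos Δλ = 0.352502,  By = cos φ₂ sin Δλ = 0.013167
φₘ = atan2(sin φ₁ + sin φ₂, √((cos φ₁ + Bx)² + By²)) = -69.01959°
λₘ = λ₁ + atan2(By, cos φ₁ + Bx) = -109.87290°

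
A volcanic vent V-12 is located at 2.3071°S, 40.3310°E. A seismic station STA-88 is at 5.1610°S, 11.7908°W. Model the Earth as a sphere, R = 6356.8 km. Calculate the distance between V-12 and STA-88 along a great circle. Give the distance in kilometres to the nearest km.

5778 km

Δφ = -2.8539°,  Δλ = -52.1218°
a = sin²(Δφ/2) + cos φ₁ cos φ₂ sin²(Δλ/2) = 0.192689
c = 2·arcsin(√a) = 0.908891 rad = 52.0756°
d = R·c = 6356.8 × 0.908891 = 5777.6 km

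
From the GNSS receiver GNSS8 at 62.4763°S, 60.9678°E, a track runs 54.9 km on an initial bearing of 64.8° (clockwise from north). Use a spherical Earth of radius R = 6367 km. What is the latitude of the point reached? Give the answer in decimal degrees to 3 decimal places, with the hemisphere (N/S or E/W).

62.263°S

δ = d/R = 54.9/6367 = 0.008623 rad
φ₂ = arcsin(sin φ₁ cos δ + cos φ₁ sin δ cos θ)
   = arcsin(-0.88682·0.99996 + 0.46212·0.00862·0.42578) = -62.26263°
λ₂ = λ₁ + atan2(sin θ sin δ cos φ₁, cos δ − sin φ₁ sin φ₂) = 61.92830°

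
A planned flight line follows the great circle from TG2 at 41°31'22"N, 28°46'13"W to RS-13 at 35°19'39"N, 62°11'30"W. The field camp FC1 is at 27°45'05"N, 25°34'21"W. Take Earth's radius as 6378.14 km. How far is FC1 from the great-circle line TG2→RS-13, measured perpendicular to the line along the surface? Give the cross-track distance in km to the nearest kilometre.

1539 km

TG2: φ = +41.52278°, λ = -28.77028°
RS-13: φ = +35.32750°, λ = -62.19167°
FC1: φ = +27.75139°, λ = -25.57250°
δ₁₃ = central angle TG2→FC1 = 0.244652 rad  (haversine)
θ₁₃ = bearing TG2→FC1 = 168.240°,  θ₁₂ = bearing TG2→RS-13 = 267.645°
dₓₜ = R·arcsin(sin δ₁₃ · sin(θ₁₃ − θ₁₂)) = 6378.14·arcsin(0.24222·sin(-99.404°)) = -1539.034 km
|dₓₜ| = 1539.034 km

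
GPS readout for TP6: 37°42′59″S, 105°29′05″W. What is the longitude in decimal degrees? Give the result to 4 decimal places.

105° + 29′/60 + 5″/3600 = 105 + 0.48333 + 0.00139 = 105.4847°

105.4847°W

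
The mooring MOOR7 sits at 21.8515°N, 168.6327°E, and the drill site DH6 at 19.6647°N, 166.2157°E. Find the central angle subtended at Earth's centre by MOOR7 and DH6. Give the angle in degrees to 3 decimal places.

3.145°

Δφ = -2.1868°,  Δλ = -2.4170°
a = sin²(Δφ/2) + cos φ₁ cos φ₂ sin²(Δλ/2) = 0.000753
c = 2·arcsin(√a) = 0.054885 rad = 3.1447°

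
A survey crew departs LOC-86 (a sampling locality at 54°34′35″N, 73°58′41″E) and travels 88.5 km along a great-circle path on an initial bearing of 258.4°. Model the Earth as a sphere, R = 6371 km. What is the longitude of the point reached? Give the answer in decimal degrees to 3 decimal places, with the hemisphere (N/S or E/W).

72.638°E

LOC-86: φ = +54.57639°, λ = +73.97806°
δ = d/R = 88.5/6371 = 0.013891 rad
φ₂ = arcsin(sin φ₁ cos δ + cos φ₁ sin δ cos θ)
   = arcsin(0.81489·0.99990 + 0.57962·0.01389·-0.20108) = 54.40893°
λ₂ = λ₁ + atan2(sin θ sin δ cos φ₁, cos δ − sin φ₁ sin φ₂) = 72.63837°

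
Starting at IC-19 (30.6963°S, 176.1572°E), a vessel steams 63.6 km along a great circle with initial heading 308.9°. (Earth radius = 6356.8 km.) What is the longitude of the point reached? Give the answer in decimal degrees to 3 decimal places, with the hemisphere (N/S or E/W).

δ = d/R = 63.6/6356.8 = 0.010005 rad
φ₂ = arcsin(sin φ₁ cos δ + cos φ₁ sin δ cos θ)
   = arcsin(-0.51049·0.99995 + 0.85989·0.01000·0.62796) = -30.33530°
λ₂ = λ₁ + atan2(sin θ sin δ cos φ₁, cos δ − sin φ₁ sin φ₂) = 175.64031°

175.640°E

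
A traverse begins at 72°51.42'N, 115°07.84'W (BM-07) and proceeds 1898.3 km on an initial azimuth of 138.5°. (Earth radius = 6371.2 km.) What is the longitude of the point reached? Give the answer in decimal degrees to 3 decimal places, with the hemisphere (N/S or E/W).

BM-07: φ = +72.85700°, λ = -115.13067°
δ = d/R = 1898.3/6371.2 = 0.297950 rad
φ₂ = arcsin(sin φ₁ cos δ + cos φ₁ sin δ cos θ)
   = arcsin(0.95557·0.95594 + 0.29476·0.29356·-0.74896) = 58.06656°
λ₂ = λ₁ + atan2(sin θ sin δ cos φ₁, cos δ − sin φ₁ sin φ₂) = -93.55326°

93.553°W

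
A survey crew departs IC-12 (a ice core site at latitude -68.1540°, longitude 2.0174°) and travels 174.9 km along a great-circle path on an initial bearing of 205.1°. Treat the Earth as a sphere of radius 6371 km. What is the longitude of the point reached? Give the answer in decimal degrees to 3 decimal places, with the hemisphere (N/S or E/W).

δ = d/R = 174.9/6371 = 0.027453 rad
φ₂ = arcsin(sin φ₁ cos δ + cos φ₁ sin δ cos θ)
   = arcsin(-0.92819·0.99962 + 0.37211·0.02745·-0.90557) = -69.56802°
λ₂ = λ₁ + atan2(sin θ sin δ cos φ₁, cos δ − sin φ₁ sin φ₂) = 0.10598°

0.106°E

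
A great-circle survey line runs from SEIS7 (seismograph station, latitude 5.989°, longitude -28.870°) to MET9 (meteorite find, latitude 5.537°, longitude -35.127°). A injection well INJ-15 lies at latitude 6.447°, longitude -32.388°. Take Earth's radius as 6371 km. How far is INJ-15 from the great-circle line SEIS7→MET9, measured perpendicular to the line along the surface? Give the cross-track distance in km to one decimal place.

δ₁₃ = central angle SEIS7→INJ-15 = 0.061560 rad  (haversine)
θ₁₃ = bearing SEIS7→INJ-15 = 277.649°,  θ₁₂ = bearing SEIS7→MET9 = 266.166°
dₓₜ = R·arcsin(sin δ₁₃ · sin(θ₁₃ − θ₁₂)) = 6371·arcsin(0.06152·sin(11.483°)) = 78.033 km
|dₓₜ| = 78.033 km

78.0 km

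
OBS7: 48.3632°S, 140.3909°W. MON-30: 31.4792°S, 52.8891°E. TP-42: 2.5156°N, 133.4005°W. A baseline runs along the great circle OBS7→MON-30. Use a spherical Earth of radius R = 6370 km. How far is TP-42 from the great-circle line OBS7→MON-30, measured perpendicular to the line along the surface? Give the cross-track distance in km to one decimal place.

214.9 km

δ₁₃ = central angle OBS7→TP-42 = 0.894346 rad  (haversine)
θ₁₃ = bearing OBS7→TP-42 = 8.970°,  θ₁₂ = bearing OBS7→MON-30 = 191.449°
dₓₜ = R·arcsin(sin δ₁₃ · sin(θ₁₃ − θ₁₂)) = 6370·arcsin(0.77980·sin(-182.479°)) = 214.905 km
|dₓₜ| = 214.905 km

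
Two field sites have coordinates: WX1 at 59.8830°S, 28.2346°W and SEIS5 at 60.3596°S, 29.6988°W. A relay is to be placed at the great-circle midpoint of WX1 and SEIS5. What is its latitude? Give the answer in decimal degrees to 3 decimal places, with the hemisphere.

Bx = cos φ₂ cos Δλ = 0.494393,  By = cos φ₂ sin Δλ = -0.012637
φₘ = atan2(sin φ₁ + sin φ₂, √((cos φ₁ + Bx)² + By²)) = -60.12332°
λₘ = λ₁ + atan2(By, cos φ₁ + Bx) = -28.96140°

60.123°S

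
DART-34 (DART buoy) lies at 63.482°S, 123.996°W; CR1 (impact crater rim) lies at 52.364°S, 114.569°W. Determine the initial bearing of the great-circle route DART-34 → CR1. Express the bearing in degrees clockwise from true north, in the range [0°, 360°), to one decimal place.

Δλ = 9.4270°
y = sin Δλ · cos φ₂ = 0.100018
x = cos φ₁ sin φ₂ − sin φ₁ cos φ₂ cos Δλ = 0.185451
θ = atan2(y, x) = 28.3389° → 28.3389° (mod 360°)

28.3°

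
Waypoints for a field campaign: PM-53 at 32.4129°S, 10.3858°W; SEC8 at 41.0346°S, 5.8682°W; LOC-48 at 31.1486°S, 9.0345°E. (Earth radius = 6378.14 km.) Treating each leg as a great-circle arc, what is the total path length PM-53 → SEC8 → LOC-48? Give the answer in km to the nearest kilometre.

PM-53→SEC8: c = 0.163145 rad, d = 1040.56 km
SEC8→LOC-48: c = 0.271249 rad, d = 1730.06 km
Total = 1040.56 + 1730.06 = 2770.63 km

2771 km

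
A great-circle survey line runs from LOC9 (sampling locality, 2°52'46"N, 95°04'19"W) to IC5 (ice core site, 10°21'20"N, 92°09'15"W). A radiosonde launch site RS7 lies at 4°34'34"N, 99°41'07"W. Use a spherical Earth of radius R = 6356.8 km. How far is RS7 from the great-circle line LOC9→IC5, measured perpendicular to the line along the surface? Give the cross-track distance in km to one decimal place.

LOC9: φ = +2.87944°, λ = -95.07194°
IC5: φ = +10.35556°, λ = -92.15417°
RS7: φ = +4.57611°, λ = -99.68528°
δ₁₃ = central angle LOC9→RS7 = 0.085628 rad  (haversine)
θ₁₃ = bearing LOC9→RS7 = 290.371°,  θ₁₂ = bearing LOC9→IC5 = 21.040°
dₓₜ = R·arcsin(sin δ₁₃ · sin(θ₁₃ − θ₁₂)) = 6356.8·arcsin(0.08552·sin(269.331°)) = -544.282 km
|dₓₜ| = 544.282 km

544.3 km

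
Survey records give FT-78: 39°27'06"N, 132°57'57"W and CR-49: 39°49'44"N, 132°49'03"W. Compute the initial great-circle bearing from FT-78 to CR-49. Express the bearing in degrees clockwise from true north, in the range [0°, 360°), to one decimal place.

16.8°

FT-78: φ = +39.45167°, λ = -132.96583°
CR-49: φ = +39.82889°, λ = -132.81750°
Δλ = 0.1483°
y = sin Δλ · cos φ₂ = 0.001988
x = cos φ₁ sin φ₂ − sin φ₁ cos φ₂ cos Δλ = 0.006585
θ = atan2(y, x) = 16.7995° → 16.7995° (mod 360°)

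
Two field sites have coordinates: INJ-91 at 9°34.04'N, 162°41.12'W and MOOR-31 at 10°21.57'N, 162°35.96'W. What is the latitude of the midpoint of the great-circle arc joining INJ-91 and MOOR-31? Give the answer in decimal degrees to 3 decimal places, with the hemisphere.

9.963°N

INJ-91: φ = +9.56733°, λ = -162.68533°
MOOR-31: φ = +10.35950°, λ = -162.59933°
Bx = cos φ₂ cos Δλ = 0.983698,  By = cos φ₂ sin Δλ = 0.001477
φₘ = atan2(sin φ₁ + sin φ₂, √((cos φ₁ + Bx)² + By²)) = 9.96342°
λₘ = λ₁ + atan2(By, cos φ₁ + Bx) = -162.64239°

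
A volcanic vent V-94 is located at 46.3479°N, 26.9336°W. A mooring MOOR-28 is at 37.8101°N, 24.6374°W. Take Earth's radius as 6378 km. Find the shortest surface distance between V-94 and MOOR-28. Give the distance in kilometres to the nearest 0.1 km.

969.0 km

Δφ = -8.5378°,  Δλ = 2.2962°
a = sin²(Δφ/2) + cos φ₁ cos φ₂ sin²(Δλ/2) = 0.005760
c = 2·arcsin(√a) = 0.151934 rad = 8.7052°
d = R·c = 6378 × 0.151934 = 969.0 km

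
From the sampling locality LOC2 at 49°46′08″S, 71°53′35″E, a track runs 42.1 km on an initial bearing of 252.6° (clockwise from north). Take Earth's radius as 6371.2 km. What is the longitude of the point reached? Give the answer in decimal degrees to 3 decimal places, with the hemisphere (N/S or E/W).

LOC2: φ = -49.76889°, λ = +71.89306°
δ = d/R = 42.1/6371.2 = 0.006608 rad
φ₂ = arcsin(sin φ₁ cos δ + cos φ₁ sin δ cos θ)
   = arcsin(-0.76345·0.99998 + 0.64587·0.00661·-0.29904) = -49.88076°
λ₂ = λ₁ + atan2(sin θ sin δ cos φ₁, cos δ − sin φ₁ sin φ₂) = 71.33239°

71.332°E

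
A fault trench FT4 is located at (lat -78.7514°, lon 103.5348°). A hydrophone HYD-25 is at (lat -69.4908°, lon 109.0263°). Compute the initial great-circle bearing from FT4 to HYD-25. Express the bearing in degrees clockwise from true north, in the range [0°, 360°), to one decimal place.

Δλ = 5.4915°
y = sin Δλ · cos φ₂ = 0.033529
x = cos φ₁ sin φ₂ − sin φ₁ cos φ₂ cos Δλ = 0.159348
θ = atan2(y, x) = 11.8823° → 11.8823° (mod 360°)

11.9°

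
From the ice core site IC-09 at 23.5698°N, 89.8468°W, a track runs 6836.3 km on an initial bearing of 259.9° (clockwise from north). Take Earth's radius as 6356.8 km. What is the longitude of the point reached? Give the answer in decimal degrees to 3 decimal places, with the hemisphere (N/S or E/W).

δ = d/R = 6836.3/6356.8 = 1.075431 rad
φ₂ = arcsin(sin φ₁ cos δ + cos φ₁ sin δ cos θ)
   = arcsin(0.39987·0.47535 + 0.91657·0.87980·-0.17537) = 2.78925°
λ₂ = λ₁ + atan2(sin θ sin δ cos φ₁, cos δ − sin φ₁ sin φ₂) = -149.98035°

149.980°W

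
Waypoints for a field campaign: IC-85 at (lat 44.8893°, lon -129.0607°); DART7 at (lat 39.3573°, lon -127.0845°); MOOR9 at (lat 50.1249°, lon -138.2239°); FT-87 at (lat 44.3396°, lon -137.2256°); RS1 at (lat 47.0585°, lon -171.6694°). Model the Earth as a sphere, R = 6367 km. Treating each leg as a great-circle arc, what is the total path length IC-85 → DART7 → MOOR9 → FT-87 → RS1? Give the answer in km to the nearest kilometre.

IC-85→DART7: c = 0.099874 rad, d = 635.90 km
DART7→MOOR9: c = 0.232672 rad, d = 1481.42 km
MOOR9→FT-87: c = 0.101661 rad, d = 647.27 km
FT-87→RS1: c = 0.419108 rad, d = 2668.46 km
Total = 635.90 + 1481.42 + 647.27 + 2668.46 = 5433.05 km

5433 km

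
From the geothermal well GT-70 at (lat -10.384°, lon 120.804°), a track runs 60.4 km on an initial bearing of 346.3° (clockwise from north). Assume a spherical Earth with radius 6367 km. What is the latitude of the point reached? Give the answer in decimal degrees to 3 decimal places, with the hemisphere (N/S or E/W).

9.856°S

δ = d/R = 60.4/6367 = 0.009486 rad
φ₂ = arcsin(sin φ₁ cos δ + cos φ₁ sin δ cos θ)
   = arcsin(-0.18024·0.99996 + 0.98362·0.00949·0.97155) = -9.85591°
λ₂ = λ₁ + atan2(sin θ sin δ cos φ₁, cos δ − sin φ₁ sin φ₂) = 120.67334°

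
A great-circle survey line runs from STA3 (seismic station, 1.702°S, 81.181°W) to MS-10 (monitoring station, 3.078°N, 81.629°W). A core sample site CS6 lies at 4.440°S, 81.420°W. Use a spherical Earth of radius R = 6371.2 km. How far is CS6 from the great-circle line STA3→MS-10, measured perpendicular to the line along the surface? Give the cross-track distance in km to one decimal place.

54.8 km

δ₁₃ = central angle STA3→CS6 = 0.047968 rad  (haversine)
θ₁₃ = bearing STA3→CS6 = 184.976°,  θ₁₂ = bearing STA3→MS-10 = 354.647°
dₓₜ = R·arcsin(sin δ₁₃ · sin(θ₁₃ − θ₁₂)) = 6371.2·arcsin(0.04795·sin(-169.672°)) = -54.774 km
|dₓₜ| = 54.774 km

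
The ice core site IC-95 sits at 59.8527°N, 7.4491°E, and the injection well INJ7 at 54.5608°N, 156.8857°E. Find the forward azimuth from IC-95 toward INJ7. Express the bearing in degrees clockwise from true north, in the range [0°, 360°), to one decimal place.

19.3°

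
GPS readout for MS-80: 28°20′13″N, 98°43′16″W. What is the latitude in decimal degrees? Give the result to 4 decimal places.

28.3369°N

28° + 20′/60 + 13″/3600 = 28 + 0.33333 + 0.00361 = 28.3369°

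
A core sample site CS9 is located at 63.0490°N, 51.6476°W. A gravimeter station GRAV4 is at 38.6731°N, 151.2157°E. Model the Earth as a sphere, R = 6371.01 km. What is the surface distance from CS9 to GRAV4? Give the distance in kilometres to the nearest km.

Δφ = -24.3759°,  Δλ = -157.1367°
a = sin²(Δφ/2) + cos φ₁ cos φ₂ sin²(Δλ/2) = 0.384517
c = 2·arcsin(√a) = 1.337727 rad = 76.6461°
d = R·c = 6371.01 × 1.337727 = 8522.7 km

8523 km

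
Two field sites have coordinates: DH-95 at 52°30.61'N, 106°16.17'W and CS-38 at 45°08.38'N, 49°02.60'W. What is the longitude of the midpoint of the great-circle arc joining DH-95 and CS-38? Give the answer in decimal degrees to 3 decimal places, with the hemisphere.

75.356°W

DH-95: φ = +52.51017°, λ = -106.26950°
CS-38: φ = +45.13967°, λ = -49.04333°
Bx = cos φ₂ cos Δλ = 0.381840,  By = cos φ₂ sin Δλ = 0.593094
φₘ = atan2(sin φ₁ + sin φ₂, √((cos φ₁ + Bx)² + By²)) = 52.45897°
λₘ = λ₁ + atan2(By, cos φ₁ + Bx) = -75.35605°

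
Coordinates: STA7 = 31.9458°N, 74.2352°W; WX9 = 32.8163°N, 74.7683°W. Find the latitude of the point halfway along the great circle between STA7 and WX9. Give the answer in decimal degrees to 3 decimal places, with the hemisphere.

32.381°N

Bx = cos φ₂ cos Δλ = 0.840376,  By = cos φ₂ sin Δλ = -0.007819
φₘ = atan2(sin φ₁ + sin φ₂, √((cos φ₁ + Bx)² + By²)) = 32.38133°
λₘ = λ₁ + atan2(By, cos φ₁ + Bx) = -74.50047°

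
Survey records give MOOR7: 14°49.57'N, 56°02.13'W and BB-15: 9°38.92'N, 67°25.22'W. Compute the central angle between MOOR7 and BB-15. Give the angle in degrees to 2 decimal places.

12.27°

MOOR7: φ = +14.82617°, λ = -56.03550°
BB-15: φ = +9.64867°, λ = -67.42033°
Δφ = -5.1775°,  Δλ = -11.3848°
a = sin²(Δφ/2) + cos φ₁ cos φ₂ sin²(Δλ/2) = 0.011416
c = 2·arcsin(√a) = 0.214102 rad = 12.2672°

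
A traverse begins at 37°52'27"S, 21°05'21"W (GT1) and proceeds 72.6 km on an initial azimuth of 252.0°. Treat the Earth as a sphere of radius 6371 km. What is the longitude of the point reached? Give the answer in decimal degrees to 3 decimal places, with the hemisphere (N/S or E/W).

GT1: φ = -37.87417°, λ = -21.08917°
δ = d/R = 72.6/6371 = 0.011395 rad
φ₂ = arcsin(sin φ₁ cos δ + cos φ₁ sin δ cos θ)
   = arcsin(-0.61393·0.99994 + 0.78936·0.01140·-0.30902) = -38.07330°
λ₂ = λ₁ + atan2(sin θ sin δ cos φ₁, cos δ − sin φ₁ sin φ₂) = -21.87796°

21.878°W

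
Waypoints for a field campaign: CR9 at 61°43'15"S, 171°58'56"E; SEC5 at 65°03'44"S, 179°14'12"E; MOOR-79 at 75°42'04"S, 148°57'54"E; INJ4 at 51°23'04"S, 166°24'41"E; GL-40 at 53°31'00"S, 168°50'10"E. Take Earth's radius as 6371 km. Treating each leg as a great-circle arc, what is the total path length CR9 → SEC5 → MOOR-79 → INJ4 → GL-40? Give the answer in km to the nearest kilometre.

5218 km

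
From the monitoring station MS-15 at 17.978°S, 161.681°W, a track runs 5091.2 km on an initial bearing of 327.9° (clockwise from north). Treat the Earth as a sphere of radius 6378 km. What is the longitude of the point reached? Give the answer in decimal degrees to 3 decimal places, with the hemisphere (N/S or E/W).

174.229°E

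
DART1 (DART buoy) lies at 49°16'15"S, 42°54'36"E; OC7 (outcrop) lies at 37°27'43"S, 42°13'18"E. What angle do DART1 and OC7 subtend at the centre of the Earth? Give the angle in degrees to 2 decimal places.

DART1: φ = -49.27083°, λ = +42.91000°
OC7: φ = -37.46194°, λ = +42.22167°
Δφ = 11.8089°,  Δλ = -0.6883°
a = sin²(Δφ/2) + cos φ₁ cos φ₂ sin²(Δλ/2) = 0.010601
c = 2·arcsin(√a) = 0.206287 rad = 11.8193°

11.82°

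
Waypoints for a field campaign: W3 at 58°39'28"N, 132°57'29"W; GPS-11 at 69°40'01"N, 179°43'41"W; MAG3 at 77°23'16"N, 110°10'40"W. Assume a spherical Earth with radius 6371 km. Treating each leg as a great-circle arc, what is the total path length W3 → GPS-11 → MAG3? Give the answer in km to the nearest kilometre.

4678 km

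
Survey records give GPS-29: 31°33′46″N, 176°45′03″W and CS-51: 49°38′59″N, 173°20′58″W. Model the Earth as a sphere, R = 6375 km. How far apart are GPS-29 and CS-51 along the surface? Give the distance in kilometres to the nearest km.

2032 km

GPS-29: φ = +31.56278°, λ = -176.75083°
CS-51: φ = +49.64972°, λ = -173.34944°
Δφ = 18.0869°,  Δλ = 3.4014°
a = sin²(Δφ/2) + cos φ₁ cos φ₂ sin²(Δλ/2) = 0.025193
c = 2·arcsin(√a) = 0.318792 rad = 18.2654°
d = R·c = 6375 × 0.318792 = 2032.3 km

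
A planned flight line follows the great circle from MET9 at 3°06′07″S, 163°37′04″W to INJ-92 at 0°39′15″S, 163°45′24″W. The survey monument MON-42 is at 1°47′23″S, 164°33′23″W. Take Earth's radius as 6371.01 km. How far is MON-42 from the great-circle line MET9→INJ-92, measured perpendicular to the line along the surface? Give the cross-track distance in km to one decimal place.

MET9: φ = -3.10194°, λ = -163.61778°
INJ-92: φ = -0.65417°, λ = -163.75667°
MON-42: φ = -1.78972°, λ = -164.55639°
δ₁₃ = central angle MET9→MON-42 = 0.028149 rad  (haversine)
θ₁₃ = bearing MET9→MON-42 = 324.428°,  θ₁₂ = bearing MET9→INJ-92 = 356.752°
dₓₜ = R·arcsin(sin δ₁₃ · sin(θ₁₃ − θ₁₂)) = 6371.01·arcsin(0.02815·sin(-32.324°)) = -95.885 km
|dₓₜ| = 95.885 km

95.9 km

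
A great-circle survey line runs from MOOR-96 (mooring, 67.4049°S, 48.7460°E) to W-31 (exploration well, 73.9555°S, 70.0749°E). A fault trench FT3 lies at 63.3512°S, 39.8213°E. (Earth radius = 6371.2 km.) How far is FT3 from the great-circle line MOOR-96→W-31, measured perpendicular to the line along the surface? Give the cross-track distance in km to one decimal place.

δ₁₃ = central angle MOOR-96→FT3 = 0.095830 rad  (haversine)
θ₁₃ = bearing MOOR-96→FT3 = 313.347°,  θ₁₂ = bearing MOOR-96→W-31 = 142.616°
dₓₜ = R·arcsin(sin δ₁₃ · sin(θ₁₃ − θ₁₂)) = 6371.2·arcsin(0.09568·sin(170.731°)) = 98.192 km
|dₓₜ| = 98.192 km

98.2 km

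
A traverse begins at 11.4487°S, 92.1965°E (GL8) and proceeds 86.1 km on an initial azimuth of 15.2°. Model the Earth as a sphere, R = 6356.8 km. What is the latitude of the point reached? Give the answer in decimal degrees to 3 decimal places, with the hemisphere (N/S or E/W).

10.700°S

δ = d/R = 86.1/6356.8 = 0.013545 rad
φ₂ = arcsin(sin φ₁ cos δ + cos φ₁ sin δ cos θ)
   = arcsin(-0.19849·0.99991 + 0.98010·0.01354·0.96502) = -10.69973°
λ₂ = λ₁ + atan2(sin θ sin δ cos φ₁, cos δ − sin φ₁ sin φ₂) = 92.40357°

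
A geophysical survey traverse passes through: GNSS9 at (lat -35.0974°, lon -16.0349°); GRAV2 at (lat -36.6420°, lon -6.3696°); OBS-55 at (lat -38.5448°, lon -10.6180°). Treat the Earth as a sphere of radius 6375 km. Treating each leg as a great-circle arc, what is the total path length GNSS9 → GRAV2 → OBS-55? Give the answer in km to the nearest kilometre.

1318 km

GNSS9→GRAV2: c = 0.139267 rad, d = 887.83 km
GRAV2→OBS-55: c = 0.067478 rad, d = 430.17 km
Total = 887.83 + 430.17 = 1318.00 km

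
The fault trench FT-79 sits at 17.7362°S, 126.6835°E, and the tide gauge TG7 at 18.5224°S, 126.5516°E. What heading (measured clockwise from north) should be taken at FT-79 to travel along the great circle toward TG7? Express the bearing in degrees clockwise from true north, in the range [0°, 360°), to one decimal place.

Δλ = -0.1319°
y = sin Δλ · cos φ₂ = -0.002183
x = cos φ₁ sin φ₂ − sin φ₁ cos φ₂ cos Δλ = -0.013722
θ = atan2(y, x) = -170.9614° → 189.0386° (mod 360°)

189.0°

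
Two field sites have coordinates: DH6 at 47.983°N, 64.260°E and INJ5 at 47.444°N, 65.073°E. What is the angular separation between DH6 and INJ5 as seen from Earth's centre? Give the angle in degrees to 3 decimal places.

Δφ = -0.5390°,  Δλ = 0.8130°
a = sin²(Δφ/2) + cos φ₁ cos φ₂ sin²(Δλ/2) = 0.000045
c = 2·arcsin(√a) = 0.013403 rad = 0.7679°

0.768°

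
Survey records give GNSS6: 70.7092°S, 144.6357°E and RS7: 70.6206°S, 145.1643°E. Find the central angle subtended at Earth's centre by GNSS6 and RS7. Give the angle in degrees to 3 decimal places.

Δφ = 0.0886°,  Δλ = 0.5286°
a = sin²(Δφ/2) + cos φ₁ cos φ₂ sin²(Δλ/2) = 0.000003
c = 2·arcsin(√a) = 0.003424 rad = 0.1962°

0.196°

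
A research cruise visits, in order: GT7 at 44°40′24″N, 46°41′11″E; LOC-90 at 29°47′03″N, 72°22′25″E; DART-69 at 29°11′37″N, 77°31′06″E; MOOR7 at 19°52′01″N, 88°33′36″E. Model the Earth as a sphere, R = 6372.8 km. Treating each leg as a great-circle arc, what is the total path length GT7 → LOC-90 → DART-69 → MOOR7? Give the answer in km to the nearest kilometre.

4819 km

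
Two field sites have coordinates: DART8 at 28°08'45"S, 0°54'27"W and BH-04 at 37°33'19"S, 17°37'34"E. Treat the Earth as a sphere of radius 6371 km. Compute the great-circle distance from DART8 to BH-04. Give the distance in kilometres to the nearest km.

2017 km

DART8: φ = -28.14583°, λ = -0.90750°
BH-04: φ = -37.55528°, λ = +17.62611°
Δφ = -9.4094°,  Δλ = 18.5336°
a = sin²(Δφ/2) + cos φ₁ cos φ₂ sin²(Δλ/2) = 0.024854
c = 2·arcsin(√a) = 0.316623 rad = 18.1412°
d = R·c = 6371 × 0.316623 = 2017.2 km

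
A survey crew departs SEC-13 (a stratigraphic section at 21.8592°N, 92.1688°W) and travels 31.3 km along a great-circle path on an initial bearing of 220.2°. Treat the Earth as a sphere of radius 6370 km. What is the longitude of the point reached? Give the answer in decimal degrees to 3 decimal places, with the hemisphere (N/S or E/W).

92.364°W

δ = d/R = 31.3/6370 = 0.004914 rad
φ₂ = arcsin(sin φ₁ cos δ + cos φ₁ sin δ cos θ)
   = arcsin(0.37233·0.99999 + 0.92810·0.00491·-0.76380) = 21.64405°
λ₂ = λ₁ + atan2(sin θ sin δ cos φ₁, cos δ − sin φ₁ sin φ₂) = -92.36430°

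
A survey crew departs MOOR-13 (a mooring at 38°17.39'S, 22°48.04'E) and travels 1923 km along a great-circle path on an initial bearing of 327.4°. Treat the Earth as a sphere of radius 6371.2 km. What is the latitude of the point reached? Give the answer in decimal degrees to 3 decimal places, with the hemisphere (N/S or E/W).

MOOR-13: φ = -38.28983°, λ = +22.80067°
δ = d/R = 1923/6371.2 = 0.301827 rad
φ₂ = arcsin(sin φ₁ cos δ + cos φ₁ sin δ cos θ)
   = arcsin(-0.61964·0.95479 + 0.78489·0.29727·0.84245) = -23.27025°
λ₂ = λ₁ + atan2(sin θ sin δ cos φ₁, cos δ − sin φ₁ sin φ₂) = 12.76041°

23.270°S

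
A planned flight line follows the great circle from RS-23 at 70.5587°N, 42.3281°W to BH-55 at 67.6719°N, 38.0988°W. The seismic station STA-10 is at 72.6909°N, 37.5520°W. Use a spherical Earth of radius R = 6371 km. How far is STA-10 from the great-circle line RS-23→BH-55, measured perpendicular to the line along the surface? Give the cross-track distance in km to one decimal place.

δ₁₃ = central angle RS-23→STA-10 = 0.045528 rad  (haversine)
θ₁₃ = bearing RS-23→STA-10 = 32.977°,  θ₁₂ = bearing RS-23→BH-55 = 150.434°
dₓₜ = R·arcsin(sin δ₁₃ · sin(θ₁₃ − θ₁₂)) = 6371·arcsin(0.04551·sin(-117.456°)) = -257.369 km
|dₓₜ| = 257.369 km

257.4 km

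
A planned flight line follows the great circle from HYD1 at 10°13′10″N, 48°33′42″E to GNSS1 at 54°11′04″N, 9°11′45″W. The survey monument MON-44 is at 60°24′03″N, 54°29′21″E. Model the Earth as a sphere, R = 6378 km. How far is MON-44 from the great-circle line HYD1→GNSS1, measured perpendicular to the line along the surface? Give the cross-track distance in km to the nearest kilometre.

3111 km

HYD1: φ = +10.21944°, λ = +48.56167°
GNSS1: φ = +54.18444°, λ = -9.19583°
MON-44: φ = +60.40083°, λ = +54.48917°
δ₁₃ = central angle HYD1→MON-44 = 0.879209 rad  (haversine)
θ₁₃ = bearing HYD1→MON-44 = 3.797°,  θ₁₂ = bearing HYD1→GNSS1 = 326.318°
dₓₜ = R·arcsin(sin δ₁₃ · sin(θ₁₃ − θ₁₂)) = 6378·arcsin(0.77023·sin(-322.521°)) = 3111.035 km
|dₓₜ| = 3111.035 km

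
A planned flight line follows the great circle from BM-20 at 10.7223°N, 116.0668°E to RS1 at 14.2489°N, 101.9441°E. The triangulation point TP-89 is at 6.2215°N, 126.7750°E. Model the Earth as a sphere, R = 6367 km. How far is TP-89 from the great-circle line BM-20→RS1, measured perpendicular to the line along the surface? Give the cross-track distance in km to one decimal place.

δ₁₃ = central angle BM-20→TP-89 = 0.200800 rad  (haversine)
θ₁₃ = bearing BM-20→TP-89 = 112.166°,  θ₁₂ = bearing BM-20→RS1 = 285.809°
dₓₜ = R·arcsin(sin δ₁₃ · sin(θ₁₃ − θ₁₂)) = 6367·arcsin(0.19945·sin(-173.643°)) = -140.615 km
|dₓₜ| = 140.615 km

140.6 km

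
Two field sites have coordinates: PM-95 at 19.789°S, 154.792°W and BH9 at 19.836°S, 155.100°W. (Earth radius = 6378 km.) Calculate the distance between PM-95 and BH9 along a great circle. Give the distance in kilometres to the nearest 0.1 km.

32.7 km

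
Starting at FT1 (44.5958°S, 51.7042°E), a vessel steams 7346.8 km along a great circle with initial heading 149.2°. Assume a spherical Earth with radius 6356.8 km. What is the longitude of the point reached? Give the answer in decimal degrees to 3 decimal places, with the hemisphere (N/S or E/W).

171.170°E

δ = d/R = 7346.8/6356.8 = 1.155739 rad
φ₂ = arcsin(sin φ₁ cos δ + cos φ₁ sin δ cos θ)
   = arcsin(-0.70210·0.40324 + 0.71208·0.91509·-0.85896) = -57.44018°
λ₂ = λ₁ + atan2(sin θ sin δ cos φ₁, cos δ − sin φ₁ sin φ₂) = 171.16980°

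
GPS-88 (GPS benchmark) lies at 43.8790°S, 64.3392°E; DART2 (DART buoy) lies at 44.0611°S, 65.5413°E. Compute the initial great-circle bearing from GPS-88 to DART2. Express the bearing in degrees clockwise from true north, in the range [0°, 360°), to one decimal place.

102.3°

Δλ = 1.2021°
y = sin Δλ · cos φ₂ = 0.015076
x = cos φ₁ sin φ₂ − sin φ₁ cos φ₂ cos Δλ = -0.003288
θ = atan2(y, x) = 102.3031° → 102.3031° (mod 360°)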